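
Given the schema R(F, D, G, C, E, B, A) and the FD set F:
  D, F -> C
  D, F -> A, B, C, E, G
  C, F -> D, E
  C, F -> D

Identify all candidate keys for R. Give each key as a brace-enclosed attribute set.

{C, F}, {D, F}

{F} never appears on the right of any FD, so every key must include it.
{C, F}⁺ = {A, B, C, D, E, F, G}, which is every attribute, so {C, F} is a candidate key.
{D, F}⁺ = {A, B, C, D, E, F, G}, which is every attribute, so {D, F} is a candidate key.
No proper subset of any of these is a key, and no other minimal superkey exists.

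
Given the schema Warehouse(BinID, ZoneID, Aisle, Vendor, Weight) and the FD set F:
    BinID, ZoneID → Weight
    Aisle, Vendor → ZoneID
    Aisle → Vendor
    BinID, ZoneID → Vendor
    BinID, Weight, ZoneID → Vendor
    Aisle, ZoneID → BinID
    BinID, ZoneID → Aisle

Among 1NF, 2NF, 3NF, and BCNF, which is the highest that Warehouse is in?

Candidate keys: {Aisle}, {BinID, ZoneID}. Prime attributes: {Aisle, BinID, ZoneID}.
The left-hand side of every FD is a superkey, so BCNF is satisfied.

BCNF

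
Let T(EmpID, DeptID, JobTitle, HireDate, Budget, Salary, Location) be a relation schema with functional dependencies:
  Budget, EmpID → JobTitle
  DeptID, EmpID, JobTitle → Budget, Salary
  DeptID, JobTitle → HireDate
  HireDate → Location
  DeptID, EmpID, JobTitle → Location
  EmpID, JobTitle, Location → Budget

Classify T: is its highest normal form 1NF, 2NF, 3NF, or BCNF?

1NF

Candidate keys: {Budget, DeptID, EmpID}, {DeptID, EmpID, JobTitle}. Prime attributes: {Budget, DeptID, EmpID, JobTitle}.
Budget, EmpID → JobTitle breaks BCNF: {Budget, EmpID}⁺ = {Budget, EmpID, JobTitle}, so {Budget, EmpID} is not a superkey.
Because {HireDate} is non-prime and the left side of DeptID, JobTitle → HireDate is not a superkey, the relation is not in 3NF.
The proper key subset {DeptID, JobTitle} of {DeptID, EmpID, JobTitle} determines non-prime {HireDate, Location}, so the relation is not even in 2NF.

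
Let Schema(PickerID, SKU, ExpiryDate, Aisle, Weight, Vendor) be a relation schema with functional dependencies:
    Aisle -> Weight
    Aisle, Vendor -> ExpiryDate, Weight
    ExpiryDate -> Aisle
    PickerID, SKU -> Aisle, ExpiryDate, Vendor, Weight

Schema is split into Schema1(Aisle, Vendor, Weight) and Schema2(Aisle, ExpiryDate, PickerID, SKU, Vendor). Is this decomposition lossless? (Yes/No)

Schema1 ∩ Schema2 = {Aisle, Vendor}; its closure under F is {Aisle, ExpiryDate, Vendor, Weight}.
Schema1 is contained in that closure, so Schema1 ∩ Schema2 -> Schema1 holds and the join is lossless.

Yes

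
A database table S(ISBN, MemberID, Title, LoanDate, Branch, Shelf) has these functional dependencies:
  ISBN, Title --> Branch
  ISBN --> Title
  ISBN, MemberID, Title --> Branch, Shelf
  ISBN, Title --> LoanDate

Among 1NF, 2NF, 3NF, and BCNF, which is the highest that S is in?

1NF

Candidate key: {ISBN, MemberID}. Prime attributes: {ISBN, MemberID}.
ISBN, Title --> Branch breaks BCNF: {ISBN, Title}⁺ = {Branch, ISBN, LoanDate, Title}, so {ISBN, Title} is not a superkey.
ISBN, Title --> Branch has non-prime {Branch} on the right and a non-superkey on the left, so 3NF fails.
{ISBN} is a proper subset of the key {ISBN, MemberID}, and {ISBN}⁺ contains the non-prime attributes {Branch, LoanDate, Title} — a partial dependency, so 2NF is violated.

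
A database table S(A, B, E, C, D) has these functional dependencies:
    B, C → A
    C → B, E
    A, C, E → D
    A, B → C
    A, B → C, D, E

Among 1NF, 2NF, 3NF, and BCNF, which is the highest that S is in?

BCNF

Candidate keys: {A, B}, {C}. Prime attributes: {A, B, C}.
Every FD has a superkey on the left, so the relation is in BCNF.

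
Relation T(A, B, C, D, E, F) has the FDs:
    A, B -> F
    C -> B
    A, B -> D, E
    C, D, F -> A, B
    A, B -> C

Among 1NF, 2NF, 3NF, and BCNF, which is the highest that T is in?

Candidate keys: {A, B}, {A, C}, {C, D, F}. Prime attributes: {A, B, C, D, F}.
C -> B breaks BCNF: {C}⁺ = {B, C}, so {C} is not a superkey.
Since {B} ⊆ prime attributes and every other non-superkey FD also has a prime right side, the schema is in 3NF.

3NF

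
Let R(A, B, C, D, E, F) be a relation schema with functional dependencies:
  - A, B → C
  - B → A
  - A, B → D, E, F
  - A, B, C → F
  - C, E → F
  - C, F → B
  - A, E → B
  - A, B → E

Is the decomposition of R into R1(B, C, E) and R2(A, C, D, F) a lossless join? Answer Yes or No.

Common attributes: {C}; their closure is {C}.
Neither R1 nor R2 is contained in that closure, so the decomposition is lossy.

No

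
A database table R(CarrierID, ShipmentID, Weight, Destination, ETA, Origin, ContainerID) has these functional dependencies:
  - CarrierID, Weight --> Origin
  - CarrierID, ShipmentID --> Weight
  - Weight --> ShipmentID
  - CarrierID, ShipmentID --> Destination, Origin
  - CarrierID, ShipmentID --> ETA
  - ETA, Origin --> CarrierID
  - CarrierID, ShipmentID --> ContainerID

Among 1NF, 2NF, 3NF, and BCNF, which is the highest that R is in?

Candidate keys: {CarrierID, ShipmentID}, {CarrierID, Weight}, {ETA, Origin, ShipmentID}, {ETA, Origin, Weight}. Prime attributes: {CarrierID, ETA, Origin, ShipmentID, Weight}.
Weight --> ShipmentID breaks BCNF: {Weight}⁺ = {ShipmentID, Weight}, so {Weight} is not a superkey.
Since {ShipmentID} ⊆ prime attributes and every other non-superkey FD also has a prime right side, the schema is in 3NF.

3NF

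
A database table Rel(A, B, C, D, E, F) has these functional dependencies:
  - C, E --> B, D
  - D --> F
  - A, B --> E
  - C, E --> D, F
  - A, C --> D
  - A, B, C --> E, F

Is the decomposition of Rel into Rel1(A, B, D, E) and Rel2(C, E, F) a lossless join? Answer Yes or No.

No

Rel1 ∩ Rel2 = {E}; its closure under F is {E}.
Rel1 ⊄ {E} and Rel2 ⊄ {E}, so the split is lossy.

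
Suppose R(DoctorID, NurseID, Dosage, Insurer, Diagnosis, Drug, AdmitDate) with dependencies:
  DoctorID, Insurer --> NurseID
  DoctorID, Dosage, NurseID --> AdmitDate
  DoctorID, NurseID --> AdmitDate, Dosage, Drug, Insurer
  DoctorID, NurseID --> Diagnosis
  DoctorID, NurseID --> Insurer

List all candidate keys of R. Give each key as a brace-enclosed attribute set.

No FD produces {DoctorID}, so it must be in every candidate key.
{DoctorID, Insurer} is a candidate key since {DoctorID, Insurer}⁺ = {AdmitDate, Diagnosis, DoctorID, Dosage, Drug, Insurer, NurseID} covers every attribute.
{DoctorID, NurseID} is a candidate key since {DoctorID, NurseID}⁺ = {AdmitDate, Diagnosis, DoctorID, Dosage, Drug, Insurer, NurseID} covers every attribute.
No proper subset of any of these is a key, and no other minimal superkey exists.

{DoctorID, Insurer}, {DoctorID, NurseID}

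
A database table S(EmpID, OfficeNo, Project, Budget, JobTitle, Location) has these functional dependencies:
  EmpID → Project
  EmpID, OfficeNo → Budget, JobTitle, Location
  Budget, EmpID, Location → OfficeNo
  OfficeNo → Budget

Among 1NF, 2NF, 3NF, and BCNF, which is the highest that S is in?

Candidate keys: {Budget, EmpID, Location}, {EmpID, OfficeNo}. Prime attributes: {Budget, EmpID, Location, OfficeNo}.
EmpID → Project breaks BCNF: {EmpID}⁺ = {EmpID, Project}, so {EmpID} is not a superkey.
EmpID → Project determines the non-prime attribute {Project} from a non-superkey — 3NF is violated.
{EmpID} is a proper subset of the key {EmpID, OfficeNo}, and {EmpID}⁺ contains the non-prime attribute {Project} — a partial dependency, so 2NF is violated.

1NF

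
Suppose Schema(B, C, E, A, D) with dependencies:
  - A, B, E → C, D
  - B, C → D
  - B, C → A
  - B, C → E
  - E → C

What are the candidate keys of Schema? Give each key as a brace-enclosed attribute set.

{B, C}, {B, E}

Attributes never on any right-hand side: {B} — every candidate key must contain it.
{B, C} is a candidate key since {B, C}⁺ = {A, B, C, D, E} covers every attribute.
{B, E} is a candidate key since {B, E}⁺ = {A, B, C, D, E} covers every attribute.
No proper subset of any of these is a key, and no other minimal superkey exists.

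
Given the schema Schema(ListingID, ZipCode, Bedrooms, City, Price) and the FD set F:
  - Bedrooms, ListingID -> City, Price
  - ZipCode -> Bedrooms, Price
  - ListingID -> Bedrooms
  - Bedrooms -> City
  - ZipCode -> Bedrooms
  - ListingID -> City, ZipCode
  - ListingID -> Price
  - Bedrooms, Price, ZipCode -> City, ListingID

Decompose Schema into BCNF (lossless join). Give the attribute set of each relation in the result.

{Bedrooms, City}; {Bedrooms, ListingID, Price, ZipCode}

Candidate keys of the original relation: {ListingID}, {ZipCode}.
Within {Bedrooms, City, ListingID, Price, ZipCode}: {Bedrooms}⁺ ∩ {Bedrooms, City, ListingID, Price, ZipCode} = {Bedrooms, City}, not the whole set, so Bedrooms -> City violates BCNF; decompose into {Bedrooms, City} and {Bedrooms, ListingID, Price, ZipCode}.
{Bedrooms, City}: every determinant is a superkey — BCNF.
{Bedrooms, ListingID, Price, ZipCode}: every determinant is a superkey — BCNF.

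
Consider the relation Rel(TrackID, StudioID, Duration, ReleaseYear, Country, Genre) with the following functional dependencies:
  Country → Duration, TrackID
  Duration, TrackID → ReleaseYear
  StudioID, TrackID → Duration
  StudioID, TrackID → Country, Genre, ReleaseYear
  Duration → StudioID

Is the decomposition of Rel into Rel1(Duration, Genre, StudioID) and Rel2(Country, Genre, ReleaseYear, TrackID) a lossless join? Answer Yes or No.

No

Rel1 ∩ Rel2 = {Genre}; its closure under F is {Genre}.
Rel1 ⊄ {Genre} and Rel2 ⊄ {Genre}, so the split is lossy.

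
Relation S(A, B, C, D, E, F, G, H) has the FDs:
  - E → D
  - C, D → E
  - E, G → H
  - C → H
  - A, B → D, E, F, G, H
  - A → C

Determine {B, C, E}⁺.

{B, C, D, E, H}

Start with {B, C, E}.
E → D applies; add {D} → now {B, C, D, E}.
C → H applies; add {H} → now {B, C, D, E, H}.
No further FD applies.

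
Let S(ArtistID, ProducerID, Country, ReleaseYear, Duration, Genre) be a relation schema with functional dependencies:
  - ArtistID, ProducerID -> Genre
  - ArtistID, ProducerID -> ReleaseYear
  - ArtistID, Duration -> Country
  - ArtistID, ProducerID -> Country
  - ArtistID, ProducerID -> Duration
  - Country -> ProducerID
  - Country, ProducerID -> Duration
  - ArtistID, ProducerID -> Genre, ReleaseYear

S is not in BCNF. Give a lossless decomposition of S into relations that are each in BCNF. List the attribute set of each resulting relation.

Candidate keys of the original relation: {ArtistID, Country}, {ArtistID, Duration}, {ArtistID, ProducerID}.
Within {ArtistID, Country, Duration, Genre, ProducerID, ReleaseYear}: {Country}⁺ ∩ {ArtistID, Country, Duration, Genre, ProducerID, ReleaseYear} = {Country, Duration, ProducerID}, not the whole set, so Country -> Duration, ProducerID violates BCNF; decompose into {Country, Duration, ProducerID} and {ArtistID, Country, Genre, ReleaseYear}.
{Country, Duration, ProducerID}: every determinant is a superkey — BCNF.
{ArtistID, Country, Genre, ReleaseYear}: every determinant is a superkey — BCNF.

{ArtistID, Country, Genre, ReleaseYear}; {Country, Duration, ProducerID}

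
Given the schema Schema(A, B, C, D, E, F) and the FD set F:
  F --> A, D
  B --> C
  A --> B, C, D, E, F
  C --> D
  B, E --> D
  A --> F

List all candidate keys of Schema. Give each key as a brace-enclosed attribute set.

{A}⁺ = {A, B, C, D, E, F} — all of the relation — so {A} is a candidate key.
{F}⁺ = {A, B, C, D, E, F} — all of the relation — so {F} is a candidate key.
Any other superkey properly contains one of these, so there are no further candidate keys.

{A}, {F}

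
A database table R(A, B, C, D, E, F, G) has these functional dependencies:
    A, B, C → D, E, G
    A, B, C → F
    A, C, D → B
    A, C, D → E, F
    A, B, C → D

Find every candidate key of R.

{A, C} never appear on the right of any FD, so every key must include all of them.
{A, B, C}⁺ = {A, B, C, D, E, F, G} — all of the relation — so {A, B, C} is a candidate key.
{A, C, D}⁺ = {A, B, C, D, E, F, G} — all of the relation — so {A, C, D} is a candidate key.
No proper subset of any of these is a key, and no other minimal superkey exists.

{A, B, C}, {A, C, D}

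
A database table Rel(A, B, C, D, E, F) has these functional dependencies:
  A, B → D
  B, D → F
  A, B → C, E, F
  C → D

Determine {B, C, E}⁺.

Start with {B, C, E}.
C → D applies; add {D} → now {B, C, D, E}.
B, D → F applies; add {F} → now {B, C, D, E, F}.
No further FD applies.

{B, C, D, E, F}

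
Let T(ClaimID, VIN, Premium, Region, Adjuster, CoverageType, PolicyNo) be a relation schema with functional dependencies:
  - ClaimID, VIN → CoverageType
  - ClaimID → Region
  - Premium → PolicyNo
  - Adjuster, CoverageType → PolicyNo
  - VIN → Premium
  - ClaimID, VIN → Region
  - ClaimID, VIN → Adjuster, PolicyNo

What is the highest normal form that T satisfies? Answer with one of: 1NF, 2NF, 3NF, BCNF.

Candidate key: {ClaimID, VIN}. Prime attributes: {ClaimID, VIN}.
ClaimID → Region breaks BCNF: {ClaimID}⁺ = {ClaimID, Region}, so {ClaimID} is not a superkey.
ClaimID → Region has non-prime {Region} on the right and a non-superkey on the left, so 3NF fails.
Since {ClaimID} ⊂ {ClaimID, VIN} and {ClaimID}⁺ ⊇ {Region} with {Region} non-prime, there is a partial dependency; 2NF fails.

1NF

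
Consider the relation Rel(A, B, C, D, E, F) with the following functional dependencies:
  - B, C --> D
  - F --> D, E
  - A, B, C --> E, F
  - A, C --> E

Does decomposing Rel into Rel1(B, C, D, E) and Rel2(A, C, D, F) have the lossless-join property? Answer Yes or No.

Common attributes: {C, D}; their closure is {C, D}.
Neither Rel1 nor Rel2 is contained in that closure, so the decomposition is lossy.

No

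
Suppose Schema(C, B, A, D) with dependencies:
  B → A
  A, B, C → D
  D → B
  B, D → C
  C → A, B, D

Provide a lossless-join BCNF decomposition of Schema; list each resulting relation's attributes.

{A, B}; {B, C, D}

Candidate keys of the original relation: {C}, {D}.
{A, B, C, D}: {B} determines {A, B} here but is not a superkey — split on B → A, giving {A, B} and {B, C, D}.
{A, B}: every determinant is a superkey — BCNF.
{B, C, D}: every determinant is a superkey — BCNF.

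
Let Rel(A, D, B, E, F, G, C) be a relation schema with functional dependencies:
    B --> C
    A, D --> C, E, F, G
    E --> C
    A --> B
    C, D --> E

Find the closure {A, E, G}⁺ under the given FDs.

Start with {A, E, G}.
E --> C applies; add {C} → now {A, C, E, G}.
A --> B applies; add {B} → now {A, B, C, E, G}.
No further FD applies.

{A, B, C, E, G}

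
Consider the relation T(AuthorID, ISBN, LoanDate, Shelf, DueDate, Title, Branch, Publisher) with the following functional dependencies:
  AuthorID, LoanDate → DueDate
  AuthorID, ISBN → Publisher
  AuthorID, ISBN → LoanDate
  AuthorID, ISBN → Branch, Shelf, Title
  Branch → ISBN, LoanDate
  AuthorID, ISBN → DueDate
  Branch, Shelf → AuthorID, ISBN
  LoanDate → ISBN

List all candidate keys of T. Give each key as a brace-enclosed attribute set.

{AuthorID, Branch}, {AuthorID, ISBN}, {AuthorID, LoanDate}, {Branch, Shelf}

{AuthorID, Branch} is a candidate key since {AuthorID, Branch}⁺ = {AuthorID, Branch, DueDate, ISBN, LoanDate, Publisher, Shelf, Title} covers every attribute.
{AuthorID, ISBN} is a candidate key since {AuthorID, ISBN}⁺ = {AuthorID, Branch, DueDate, ISBN, LoanDate, Publisher, Shelf, Title} covers every attribute.
{AuthorID, LoanDate} is a candidate key since {AuthorID, LoanDate}⁺ = {AuthorID, Branch, DueDate, ISBN, LoanDate, Publisher, Shelf, Title} covers every attribute.
{Branch, Shelf} is a candidate key since {Branch, Shelf}⁺ = {AuthorID, Branch, DueDate, ISBN, LoanDate, Publisher, Shelf, Title} covers every attribute.
Any other superkey properly contains one of these, so there are no further candidate keys.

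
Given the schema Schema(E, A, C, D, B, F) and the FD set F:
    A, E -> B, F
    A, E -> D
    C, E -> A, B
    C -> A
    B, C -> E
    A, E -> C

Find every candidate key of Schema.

{A, E}⁺ = {A, B, C, D, E, F}, which is every attribute, so {A, E} is a candidate key.
{B, C}⁺ = {A, B, C, D, E, F}, which is every attribute, so {B, C} is a candidate key.
{C, E}⁺ = {A, B, C, D, E, F}, which is every attribute, so {C, E} is a candidate key.
Any other superkey properly contains one of these, so there are no further candidate keys.

{A, E}, {B, C}, {C, E}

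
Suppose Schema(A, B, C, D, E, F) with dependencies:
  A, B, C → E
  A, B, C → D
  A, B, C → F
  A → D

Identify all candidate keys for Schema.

{A, B, C}

No FD produces {A, B, C}, so they must be in every candidate key.
{A, B, C} is a candidate key since {A, B, C}⁺ = {A, B, C, D, E, F} covers every attribute.
No other minimal set has full closure, so this is the only candidate key.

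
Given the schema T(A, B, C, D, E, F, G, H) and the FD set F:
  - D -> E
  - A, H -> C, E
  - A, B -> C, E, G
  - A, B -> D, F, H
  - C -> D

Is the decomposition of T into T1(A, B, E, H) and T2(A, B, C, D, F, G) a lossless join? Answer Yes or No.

Common attributes: {A, B}; their closure is {A, B, C, D, E, F, G, H}.
Since T1 ⊆ {A, B, C, D, E, F, G, H}, the intersection is a superkey of T1; the decomposition is lossless.

Yes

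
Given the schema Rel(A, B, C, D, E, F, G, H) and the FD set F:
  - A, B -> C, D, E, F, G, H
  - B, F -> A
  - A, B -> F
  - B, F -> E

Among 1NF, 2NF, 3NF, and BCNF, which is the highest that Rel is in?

Candidate keys: {A, B}, {B, F}. Prime attributes: {A, B, F}.
Every FD has a superkey on the left, so the relation is in BCNF.

BCNF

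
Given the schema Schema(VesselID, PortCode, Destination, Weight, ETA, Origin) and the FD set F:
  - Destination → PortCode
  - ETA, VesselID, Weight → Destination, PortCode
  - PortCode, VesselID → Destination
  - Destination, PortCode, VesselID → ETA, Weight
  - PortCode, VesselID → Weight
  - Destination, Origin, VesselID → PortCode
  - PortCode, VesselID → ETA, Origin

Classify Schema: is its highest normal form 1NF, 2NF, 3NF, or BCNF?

Candidate keys: {Destination, VesselID}, {ETA, VesselID, Weight}, {PortCode, VesselID}. Prime attributes: {Destination, ETA, PortCode, VesselID, Weight}.
Destination → PortCode: {Destination}⁺ = {Destination, PortCode}, which is not all of the attributes, so the left side is not a superkey — BCNF is violated.
Since {PortCode} ⊆ prime attributes and every other non-superkey FD also has a prime right side, the schema is in 3NF.

3NF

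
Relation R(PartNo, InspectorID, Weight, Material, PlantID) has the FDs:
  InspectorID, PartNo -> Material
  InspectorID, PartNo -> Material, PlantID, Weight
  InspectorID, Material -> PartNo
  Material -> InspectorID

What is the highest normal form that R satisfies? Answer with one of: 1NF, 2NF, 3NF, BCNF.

BCNF

Candidate keys: {InspectorID, PartNo}, {Material}. Prime attributes: {InspectorID, Material, PartNo}.
Each dependency's left side is a superkey — BCNF holds.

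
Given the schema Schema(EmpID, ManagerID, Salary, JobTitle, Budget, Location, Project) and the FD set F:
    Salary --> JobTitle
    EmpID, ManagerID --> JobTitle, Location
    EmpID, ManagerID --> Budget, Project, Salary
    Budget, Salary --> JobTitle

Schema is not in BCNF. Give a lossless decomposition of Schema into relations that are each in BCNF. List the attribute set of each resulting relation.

{Budget, EmpID, Location, ManagerID, Project, Salary}; {JobTitle, Salary}

Candidate key of the original relation: {EmpID, ManagerID}.
In {Budget, EmpID, JobTitle, Location, ManagerID, Project, Salary}, {Salary} is not a superkey ({Salary}⁺ restricted to this set is {JobTitle, Salary}), so split on Salary --> JobTitle into {JobTitle, Salary} and {Budget, EmpID, Location, ManagerID, Project, Salary}.
{JobTitle, Salary}: every determinant is a superkey — BCNF.
{Budget, EmpID, Location, ManagerID, Project, Salary}: every determinant is a superkey — BCNF.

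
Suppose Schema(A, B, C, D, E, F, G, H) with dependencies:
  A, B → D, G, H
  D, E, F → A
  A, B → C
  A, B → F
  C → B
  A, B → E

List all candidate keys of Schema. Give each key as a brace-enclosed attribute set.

{A, B}, {A, C}, {B, D, E, F}, {C, D, E, F}

Closure of {A, B} is {A, B, C, D, E, F, G, H}, the whole schema; {A, B} is a candidate key.
Closure of {A, C} is {A, B, C, D, E, F, G, H}, the whole schema; {A, C} is a candidate key.
Closure of {B, D, E, F} is {A, B, C, D, E, F, G, H}, the whole schema; {B, D, E, F} is a candidate key.
Closure of {C, D, E, F} is {A, B, C, D, E, F, G, H}, the whole schema; {C, D, E, F} is a candidate key.
Any other superkey properly contains one of these, so there are no further candidate keys.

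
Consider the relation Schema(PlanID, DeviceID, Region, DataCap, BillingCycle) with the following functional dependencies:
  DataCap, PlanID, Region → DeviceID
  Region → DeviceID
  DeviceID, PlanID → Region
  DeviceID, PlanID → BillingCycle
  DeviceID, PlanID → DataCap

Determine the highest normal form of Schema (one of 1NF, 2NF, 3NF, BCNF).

Candidate keys: {DeviceID, PlanID}, {PlanID, Region}. Prime attributes: {DeviceID, PlanID, Region}.
Region → DeviceID breaks BCNF: {Region}⁺ = {DeviceID, Region}, so {Region} is not a superkey.
Its right-hand attributes {DeviceID} are all prime, as are those of every other non-superkey FD — the relation is in 3NF.

3NF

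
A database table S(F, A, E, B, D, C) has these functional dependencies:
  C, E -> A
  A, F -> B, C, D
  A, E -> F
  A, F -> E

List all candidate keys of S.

{A, E}, {A, F}, {C, E}

{A, E}⁺ = {A, B, C, D, E, F}, which is every attribute, so {A, E} is a candidate key.
{A, F}⁺ = {A, B, C, D, E, F}, which is every attribute, so {A, F} is a candidate key.
{C, E}⁺ = {A, B, C, D, E, F}, which is every attribute, so {C, E} is a candidate key.
These are minimal and exhaustive — every other superkey contains one of them.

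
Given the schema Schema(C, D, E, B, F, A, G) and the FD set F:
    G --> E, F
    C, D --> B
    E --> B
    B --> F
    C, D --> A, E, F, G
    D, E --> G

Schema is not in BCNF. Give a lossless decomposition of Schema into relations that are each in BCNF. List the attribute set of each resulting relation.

Candidate key of the original relation: {C, D}.
Within {A, B, C, D, E, F, G}: {G}⁺ ∩ {A, B, C, D, E, F, G} = {B, E, F, G}, not the whole set, so G --> B, E, F violates BCNF; decompose into {B, E, F, G} and {A, C, D, G}.
Within {B, E, F, G}: {E}⁺ ∩ {B, E, F, G} = {B, E, F}, not the whole set, so E --> B, F violates BCNF; decompose into {B, E, F} and {E, G}.
Within {B, E, F}: {B}⁺ ∩ {B, E, F} = {B, F}, not the whole set, so B --> F violates BCNF; decompose into {B, F} and {B, E}.
{B, F} has no BCNF violation.
{B, E} has no BCNF violation.
{E, G} has no BCNF violation.
{A, C, D, G} has no BCNF violation.

{A, C, D, G}; {B, E}; {B, F}; {E, G}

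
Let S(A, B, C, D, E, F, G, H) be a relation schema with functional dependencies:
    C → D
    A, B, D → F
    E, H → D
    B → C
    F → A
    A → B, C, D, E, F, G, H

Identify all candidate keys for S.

{A}, {F}

{A}⁺ = {A, B, C, D, E, F, G, H}, which is every attribute, so {A} is a candidate key.
{F}⁺ = {A, B, C, D, E, F, G, H}, which is every attribute, so {F} is a candidate key.
No proper subset of any of these is a key, and no other minimal superkey exists.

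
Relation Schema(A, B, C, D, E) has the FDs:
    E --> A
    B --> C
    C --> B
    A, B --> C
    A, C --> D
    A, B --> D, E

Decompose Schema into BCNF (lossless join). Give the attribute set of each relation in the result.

{A, E}; {B, C}; {B, D, E}

Candidate keys of the original relation: {A, B}, {A, C}, {B, E}, {C, E}.
In {A, B, C, D, E}, {E} is not a superkey ({E}⁺ restricted to this set is {A, E}), so split on E --> A into {A, E} and {B, C, D, E}.
{A, E} has no BCNF violation.
In {B, C, D, E}, {B} is not a superkey ({B}⁺ restricted to this set is {B, C}), so split on B --> C into {B, C} and {B, D, E}.
{B, C} has no BCNF violation.
{B, D, E} has no BCNF violation.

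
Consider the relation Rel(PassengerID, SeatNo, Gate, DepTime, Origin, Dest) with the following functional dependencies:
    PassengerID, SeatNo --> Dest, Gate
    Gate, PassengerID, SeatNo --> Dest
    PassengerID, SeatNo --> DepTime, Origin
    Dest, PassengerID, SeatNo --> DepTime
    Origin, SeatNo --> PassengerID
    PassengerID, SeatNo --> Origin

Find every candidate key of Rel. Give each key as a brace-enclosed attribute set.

No FD produces {SeatNo}, so it must be in every candidate key.
{Origin, SeatNo} is a candidate key since {Origin, SeatNo}⁺ = {DepTime, Dest, Gate, Origin, PassengerID, SeatNo} covers every attribute.
{PassengerID, SeatNo} is a candidate key since {PassengerID, SeatNo}⁺ = {DepTime, Dest, Gate, Origin, PassengerID, SeatNo} covers every attribute.
These are minimal and exhaustive — every other superkey contains one of them.

{Origin, SeatNo}, {PassengerID, SeatNo}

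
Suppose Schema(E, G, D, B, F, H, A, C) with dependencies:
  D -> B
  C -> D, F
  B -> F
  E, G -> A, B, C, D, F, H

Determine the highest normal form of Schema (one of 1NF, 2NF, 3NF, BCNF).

2NF

Candidate key: {E, G}. Prime attributes: {E, G}.
D -> B: {D}⁺ = {B, D, F}, which is not all of the attributes, so the left side is not a superkey — BCNF is violated.
Because {B} is non-prime and the left side of D -> B is not a superkey, the relation is not in 3NF.
No proper subset of a key has a non-prime attribute in its closure, so there is no partial dependency; 2NF holds.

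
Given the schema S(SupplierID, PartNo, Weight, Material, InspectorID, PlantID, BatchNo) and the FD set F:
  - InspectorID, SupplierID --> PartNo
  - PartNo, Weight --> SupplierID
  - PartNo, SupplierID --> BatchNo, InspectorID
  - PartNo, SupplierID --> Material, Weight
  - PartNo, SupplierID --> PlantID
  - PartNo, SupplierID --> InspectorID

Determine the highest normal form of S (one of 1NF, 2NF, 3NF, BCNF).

BCNF

Candidate keys: {InspectorID, SupplierID}, {PartNo, SupplierID}, {PartNo, Weight}. Prime attributes: {InspectorID, PartNo, SupplierID, Weight}.
The left-hand side of every FD is a superkey, so BCNF is satisfied.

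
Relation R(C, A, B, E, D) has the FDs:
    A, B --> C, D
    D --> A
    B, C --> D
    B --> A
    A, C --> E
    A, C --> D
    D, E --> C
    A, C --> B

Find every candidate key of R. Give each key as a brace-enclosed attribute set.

{A, C}, {B}, {C, D}, {D, E}

{B} is a candidate key since {B}⁺ = {A, B, C, D, E} covers every attribute.
{A, C} is a candidate key since {A, C}⁺ = {A, B, C, D, E} covers every attribute.
{C, D} is a candidate key since {C, D}⁺ = {A, B, C, D, E} covers every attribute.
{D, E} is a candidate key since {D, E}⁺ = {A, B, C, D, E} covers every attribute.
Any other superkey properly contains one of these, so there are no further candidate keys.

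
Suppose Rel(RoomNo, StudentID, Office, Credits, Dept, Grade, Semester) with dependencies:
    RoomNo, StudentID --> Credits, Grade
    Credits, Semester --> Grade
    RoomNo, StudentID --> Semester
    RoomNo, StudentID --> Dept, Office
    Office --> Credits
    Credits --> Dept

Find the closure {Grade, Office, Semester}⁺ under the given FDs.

{Credits, Dept, Grade, Office, Semester}

Start with {Grade, Office, Semester}.
Office --> Credits applies; add {Credits} → now {Credits, Grade, Office, Semester}.
Credits --> Dept applies; add {Dept} → now {Credits, Dept, Grade, Office, Semester}.
No further FD applies.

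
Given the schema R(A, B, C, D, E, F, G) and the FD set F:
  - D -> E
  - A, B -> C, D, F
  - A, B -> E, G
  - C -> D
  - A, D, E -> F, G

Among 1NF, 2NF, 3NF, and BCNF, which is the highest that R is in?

Candidate key: {A, B}. Prime attributes: {A, B}.
D -> E breaks BCNF: {D}⁺ = {D, E}, so {D} is not a superkey.
D -> E determines the non-prime attribute {E} from a non-superkey — 3NF is violated.
No non-prime attribute depends on a proper subset of any candidate key, so 2NF holds.

2NF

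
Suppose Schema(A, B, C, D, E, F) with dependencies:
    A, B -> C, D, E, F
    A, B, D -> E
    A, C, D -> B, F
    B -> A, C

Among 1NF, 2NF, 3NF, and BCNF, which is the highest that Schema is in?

BCNF

Candidate keys: {A, C, D}, {B}. Prime attributes: {A, B, C, D}.
The left-hand side of every FD is a superkey, so BCNF is satisfied.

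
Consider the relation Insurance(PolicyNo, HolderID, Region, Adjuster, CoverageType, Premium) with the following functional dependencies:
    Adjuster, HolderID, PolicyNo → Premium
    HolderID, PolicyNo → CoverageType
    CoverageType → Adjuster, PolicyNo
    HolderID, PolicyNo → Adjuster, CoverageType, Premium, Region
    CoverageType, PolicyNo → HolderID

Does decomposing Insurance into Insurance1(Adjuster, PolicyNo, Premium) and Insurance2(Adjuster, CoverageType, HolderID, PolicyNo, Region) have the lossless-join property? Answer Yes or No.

Insurance1 ∩ Insurance2 = {Adjuster, PolicyNo}; its closure under F is {Adjuster, PolicyNo}.
The closure covers neither Insurance1 nor Insurance2 entirely; the join is not lossless.

No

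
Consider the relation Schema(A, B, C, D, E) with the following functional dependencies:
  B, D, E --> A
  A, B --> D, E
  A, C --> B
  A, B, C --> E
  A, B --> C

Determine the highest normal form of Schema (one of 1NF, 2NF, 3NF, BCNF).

Candidate keys: {A, B}, {A, C}, {B, D, E}. Prime attributes: {A, B, C, D, E}.
Each dependency's left side is a superkey — BCNF holds.

BCNF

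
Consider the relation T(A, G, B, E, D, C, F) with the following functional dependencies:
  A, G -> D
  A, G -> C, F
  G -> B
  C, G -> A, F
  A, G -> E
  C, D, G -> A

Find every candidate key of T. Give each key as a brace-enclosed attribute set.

{A, G}, {C, G}

{G} never appears on the right of any FD, so every key must include it.
Closure of {A, G} is {A, B, C, D, E, F, G}, the whole schema; {A, G} is a candidate key.
Closure of {C, G} is {A, B, C, D, E, F, G}, the whole schema; {C, G} is a candidate key.
These are minimal and exhaustive — every other superkey contains one of them.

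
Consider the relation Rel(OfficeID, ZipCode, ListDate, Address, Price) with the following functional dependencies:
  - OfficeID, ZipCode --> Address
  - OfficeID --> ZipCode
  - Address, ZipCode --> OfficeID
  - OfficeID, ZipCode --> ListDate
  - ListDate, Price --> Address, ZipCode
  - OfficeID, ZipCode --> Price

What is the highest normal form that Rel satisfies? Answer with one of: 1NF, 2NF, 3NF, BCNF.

Candidate keys: {Address, ZipCode}, {ListDate, Price}, {OfficeID}. Prime attributes: {Address, ListDate, OfficeID, Price, ZipCode}.
Every FD has a superkey on the left, so the relation is in BCNF.

BCNF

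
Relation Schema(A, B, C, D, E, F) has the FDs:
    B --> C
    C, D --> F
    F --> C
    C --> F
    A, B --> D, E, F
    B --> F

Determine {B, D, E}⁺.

{B, C, D, E, F}

Start with {B, D, E}.
B --> C applies; add {C} → now {B, C, D, E}.
C, D --> F applies; add {F} → now {B, C, D, E, F}.
No further FD applies.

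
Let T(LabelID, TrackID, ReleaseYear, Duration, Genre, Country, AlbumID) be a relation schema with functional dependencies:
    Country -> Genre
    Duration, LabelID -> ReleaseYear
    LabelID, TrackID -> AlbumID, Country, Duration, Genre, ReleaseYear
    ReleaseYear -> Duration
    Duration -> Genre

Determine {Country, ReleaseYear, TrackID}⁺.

{Country, Duration, Genre, ReleaseYear, TrackID}

Start with {Country, ReleaseYear, TrackID}.
Country -> Genre applies; add {Genre} → now {Country, Genre, ReleaseYear, TrackID}.
ReleaseYear -> Duration applies; add {Duration} → now {Country, Duration, Genre, ReleaseYear, TrackID}.
No further FD applies.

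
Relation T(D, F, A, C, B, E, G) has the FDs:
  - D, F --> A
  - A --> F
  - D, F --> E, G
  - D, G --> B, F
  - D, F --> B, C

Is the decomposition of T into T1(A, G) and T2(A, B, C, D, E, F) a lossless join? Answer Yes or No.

The shared attributes are {A} and {A}⁺ = {A, F}.
Neither T1 nor T2 is contained in that closure, so the decomposition is lossy.

No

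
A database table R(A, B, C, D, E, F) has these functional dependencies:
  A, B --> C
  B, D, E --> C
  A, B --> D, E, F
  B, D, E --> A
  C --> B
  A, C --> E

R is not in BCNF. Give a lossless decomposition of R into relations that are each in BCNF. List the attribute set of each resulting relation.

{A, C, D, E, F}; {B, C}

Candidate keys of the original relation: {A, B}, {A, C}, {B, D, E}, {C, D, E}.
{A, B, C, D, E, F}: {C} determines {B, C} here but is not a superkey — split on C --> B, giving {B, C} and {A, C, D, E, F}.
{B, C} is in BCNF.
{A, C, D, E, F} is in BCNF.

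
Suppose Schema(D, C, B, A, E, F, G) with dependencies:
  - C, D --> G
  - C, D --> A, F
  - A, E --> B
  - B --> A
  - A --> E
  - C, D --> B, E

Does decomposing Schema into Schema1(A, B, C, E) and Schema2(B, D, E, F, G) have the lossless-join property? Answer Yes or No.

No

Schema1 ∩ Schema2 = {B, E}; its closure under F is {A, B, E}.
The closure covers neither Schema1 nor Schema2 entirely; the join is not lossless.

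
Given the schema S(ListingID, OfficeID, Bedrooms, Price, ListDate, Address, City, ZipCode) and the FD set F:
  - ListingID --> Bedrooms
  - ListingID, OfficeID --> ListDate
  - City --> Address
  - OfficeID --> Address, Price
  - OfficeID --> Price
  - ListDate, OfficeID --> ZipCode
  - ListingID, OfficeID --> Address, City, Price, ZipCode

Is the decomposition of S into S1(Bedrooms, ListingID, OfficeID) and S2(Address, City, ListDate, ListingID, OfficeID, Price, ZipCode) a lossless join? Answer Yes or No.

Yes

The shared attributes are {ListingID, OfficeID} and {ListingID, OfficeID}⁺ = {Address, Bedrooms, City, ListDate, ListingID, OfficeID, Price, ZipCode}.
S1 is contained in that closure, so S1 ∩ S2 --> S1 holds and the join is lossless.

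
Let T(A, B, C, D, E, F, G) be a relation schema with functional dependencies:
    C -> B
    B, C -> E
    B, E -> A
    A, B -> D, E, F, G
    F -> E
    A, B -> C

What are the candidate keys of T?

{C} is a candidate key since {C}⁺ = {A, B, C, D, E, F, G} covers every attribute.
{A, B} is a candidate key since {A, B}⁺ = {A, B, C, D, E, F, G} covers every attribute.
{B, E} is a candidate key since {B, E}⁺ = {A, B, C, D, E, F, G} covers every attribute.
{B, F} is a candidate key since {B, F}⁺ = {A, B, C, D, E, F, G} covers every attribute.
No proper subset of any of these is a key, and no other minimal superkey exists.

{A, B}, {B, E}, {B, F}, {C}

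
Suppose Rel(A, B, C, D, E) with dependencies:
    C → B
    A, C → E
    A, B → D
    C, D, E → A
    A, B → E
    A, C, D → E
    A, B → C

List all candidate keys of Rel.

{A, B}⁺ = {A, B, C, D, E} — all of the relation — so {A, B} is a candidate key.
{A, C}⁺ = {A, B, C, D, E} — all of the relation — so {A, C} is a candidate key.
{C, D, E}⁺ = {A, B, C, D, E} — all of the relation — so {C, D, E} is a candidate key.
No proper subset of any of these is a key, and no other minimal superkey exists.

{A, B}, {A, C}, {C, D, E}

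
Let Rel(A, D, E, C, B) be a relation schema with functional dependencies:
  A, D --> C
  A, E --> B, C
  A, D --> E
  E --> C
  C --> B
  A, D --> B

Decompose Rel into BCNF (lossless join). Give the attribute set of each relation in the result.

Candidate key of the original relation: {A, D}.
In {A, B, C, D, E}, {A, E} is not a superkey ({A, E}⁺ restricted to this set is {A, B, C, E}), so split on A, E --> B, C into {A, B, C, E} and {A, D, E}.
In {A, B, C, E}, {E} is not a superkey ({E}⁺ restricted to this set is {B, C, E}), so split on E --> B, C into {B, C, E} and {A, E}.
In {B, C, E}, {C} is not a superkey ({C}⁺ restricted to this set is {B, C}), so split on C --> B into {B, C} and {C, E}.
{B, C} has no BCNF violation.
{C, E} has no BCNF violation.
{A, E} has no BCNF violation.
{A, D, E} has no BCNF violation.

{A, D, E}; {B, C}; {C, E}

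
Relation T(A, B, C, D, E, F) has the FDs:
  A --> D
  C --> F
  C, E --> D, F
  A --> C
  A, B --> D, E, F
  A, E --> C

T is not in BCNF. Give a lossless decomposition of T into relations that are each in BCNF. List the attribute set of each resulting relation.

Candidate key of the original relation: {A, B}.
In {A, B, C, D, E, F}, {A} is not a superkey ({A}⁺ restricted to this set is {A, C, D, F}), so split on A --> C, D, F into {A, C, D, F} and {A, B, E}.
In {A, C, D, F}, {C} is not a superkey ({C}⁺ restricted to this set is {C, F}), so split on C --> F into {C, F} and {A, C, D}.
{C, F} is in BCNF.
{A, C, D} is in BCNF.
{A, B, E} is in BCNF.

{A, B, E}; {A, C, D}; {C, F}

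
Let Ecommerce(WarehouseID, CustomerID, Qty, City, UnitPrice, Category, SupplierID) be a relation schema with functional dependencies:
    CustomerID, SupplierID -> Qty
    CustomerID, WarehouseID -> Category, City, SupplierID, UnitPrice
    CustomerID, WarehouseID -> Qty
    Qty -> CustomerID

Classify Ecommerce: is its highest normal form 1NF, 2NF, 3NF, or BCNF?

3NF

Candidate keys: {CustomerID, WarehouseID}, {Qty, WarehouseID}. Prime attributes: {CustomerID, Qty, WarehouseID}.
For CustomerID, SupplierID -> Qty we have {CustomerID, SupplierID}⁺ = {CustomerID, Qty, SupplierID}; {CustomerID, SupplierID} is not a superkey, so BCNF fails.
Since {Qty} ⊆ prime attributes and every other non-superkey FD also has a prime right side, the schema is in 3NF.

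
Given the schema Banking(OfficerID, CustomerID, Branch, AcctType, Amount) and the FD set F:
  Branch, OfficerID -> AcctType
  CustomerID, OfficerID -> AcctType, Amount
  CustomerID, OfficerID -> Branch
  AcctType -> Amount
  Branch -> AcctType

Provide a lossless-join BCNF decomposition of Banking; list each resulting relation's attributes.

{AcctType, Amount}; {AcctType, Branch}; {Branch, CustomerID, OfficerID}

Candidate key of the original relation: {CustomerID, OfficerID}.
{AcctType, Amount, Branch, CustomerID, OfficerID}: {Branch, OfficerID} determines {AcctType, Amount, Branch, OfficerID} here but is not a superkey — split on Branch, OfficerID -> AcctType, Amount, giving {AcctType, Amount, Branch, OfficerID} and {Branch, CustomerID, OfficerID}.
{AcctType, Amount, Branch, OfficerID}: {AcctType} determines {AcctType, Amount} here but is not a superkey — split on AcctType -> Amount, giving {AcctType, Amount} and {AcctType, Branch, OfficerID}.
{AcctType, Amount} has no BCNF violation.
{AcctType, Branch, OfficerID}: {Branch} determines {AcctType, Branch} here but is not a superkey — split on Branch -> AcctType, giving {AcctType, Branch} and {Branch, OfficerID}.
{AcctType, Branch} has no BCNF violation.
{Branch, OfficerID} has no BCNF violation.
{Branch, CustomerID, OfficerID} has no BCNF violation.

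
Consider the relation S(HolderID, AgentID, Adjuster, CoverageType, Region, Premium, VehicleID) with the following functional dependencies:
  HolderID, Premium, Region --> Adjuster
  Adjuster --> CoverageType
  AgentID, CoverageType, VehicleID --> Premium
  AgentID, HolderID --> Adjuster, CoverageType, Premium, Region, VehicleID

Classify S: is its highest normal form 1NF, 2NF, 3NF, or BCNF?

Candidate key: {AgentID, HolderID}. Prime attributes: {AgentID, HolderID}.
HolderID, Premium, Region --> Adjuster: {HolderID, Premium, Region}⁺ = {Adjuster, CoverageType, HolderID, Premium, Region}, which is not all of the attributes, so the left side is not a superkey — BCNF is violated.
Because {Adjuster} is non-prime and the left side of HolderID, Premium, Region --> Adjuster is not a superkey, the relation is not in 3NF.
Checking every proper subset of each key, none determines a non-prime attribute — 2NF is satisfied.

2NF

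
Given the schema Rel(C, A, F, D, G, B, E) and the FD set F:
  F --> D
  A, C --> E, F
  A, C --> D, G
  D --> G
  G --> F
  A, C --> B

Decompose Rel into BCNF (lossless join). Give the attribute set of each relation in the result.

{A, B, C, E, F}; {D, F, G}

Candidate key of the original relation: {A, C}.
In {A, B, C, D, E, F, G}, {F} is not a superkey ({F}⁺ restricted to this set is {D, F, G}), so split on F --> D, G into {D, F, G} and {A, B, C, E, F}.
{D, F, G}: every determinant is a superkey — BCNF.
{A, B, C, E, F}: every determinant is a superkey — BCNF.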